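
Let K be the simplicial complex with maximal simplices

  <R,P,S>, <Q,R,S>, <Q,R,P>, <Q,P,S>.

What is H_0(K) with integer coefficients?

Order the vertices as P < Q < R < S. Listing each simplex with vertices in this order, K has dimension 2 with simplices:

  0-simplices (4): P, Q, R, S
  1-simplices (6): PQ, PR, PS, QR, QS, RS
  2-simplices (4): PQR, PQS, PRS, QRS

Hence C_0 ≅ Z^4, C_1 ≅ Z^6, C_2 ≅ Z^4.

Boundary ∂_1: C_1 → C_0 sends each edge [p,q] (with p < q) to q − p. For instance
  ∂PS = S − P.
This gives a 4×6 integer matrix of rank 3; reducing to Smith normal form yields diagonal entries (1,1,1).

Boundary ∂_2: C_2 → C_1 maps a triangle to the signed sum of its edges. For instance
  ∂PRS = RS − PS + PR,
  ∂PQR = QR − PR + PQ.
This gives a 6×4 integer matrix of rank 3; reducing to Smith normal form yields diagonal entries (1,1,1).

Computing H_k = (kernel of ∂_k) / (image of ∂_{k+1}):

  H_0: rank C_0 − rank ∂_1 = 4 − 3 = 1, and the invariant factors of ∂_1 are all 1, so H_0 = Z.

H_0 = Z.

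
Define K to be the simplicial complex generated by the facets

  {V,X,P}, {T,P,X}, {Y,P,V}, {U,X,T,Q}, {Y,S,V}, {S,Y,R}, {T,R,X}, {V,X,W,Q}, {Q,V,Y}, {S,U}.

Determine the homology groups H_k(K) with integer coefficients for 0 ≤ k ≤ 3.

H_0 = Z,  H_1 = Z^2,  H_2 = 0,  H_3 = 0.

Order the vertices as P < Q < R < S < T < U < V < W < X < Y. Listing each simplex with vertices in this order, K has dimension 3 with simplices:

  0-simplices (10): P, Q, R, S, T, U, V, W, X, Y
  1-simplices (24): PT, PV, PX, PY, QT, QU, QV, QW, QX, QY, RS, RT, RX, RY, SU, SV, SY, TU, TX, UX, VW, VX, VY, WX
  2-simplices (15): PTX, PVX, PVY, QTU, QTX, QUX, QVW, QVX, QVY, QWX, RSY, RTX, SVY, TUX, VWX
  3-simplices (2): QTUX, QVWX

Hence C_0 ≅ Z^10, C_1 ≅ Z^24, C_2 ≅ Z^15, C_3 ≅ Z^2.

The boundary map ∂_1: C_1 → C_0 sends each edge [p,q] (with p < q) to q − p. For instance
  ∂VX = X − V.
As a 10×24 matrix over Z this has rank 9, with invariant factors (1,1,1,1,1,1,1,1,1).

The boundary map ∂_2: C_2 → C_1 acts by ∂[p,q,r] = [q,r] − [p,r] + [p,q]. For instance
  ∂PTX = TX − PX + PT,
  ∂PVY = VY − PY + PV.
The resulting 24×15 matrix has rank 13, and its Smith normal form has invariant factors (1,1,1,1,1,1,1,1,1,1,1,1,1).

The boundary map ∂_3: C_3 → C_2 sends each 3-simplex σ to the alternating sum Σ_i (−1)^i (σ with its i-th vertex removed). For instance
  ∂QTUX = TUX − QUX + QTX − QTU,
  ∂QVWX = VWX − QWX + QVX − QVW.
As a 15×2 matrix over Z this has rank 2, with invariant factors (1,1).

Computing H_k = (kernel of ∂_k) / (image of ∂_{k+1}):

  H_0: rank C_0 − rank ∂_1 = 10 − 9 = 1, and the invariant factors of ∂_1 are all 1, so H_0 ≅ Z.
  H_1: rank ker ∂_1 − rank ∂_2 = (24 − 9) − 13 = 2, and the invariant factors of ∂_2 are all 1, so H_1 ≅ Z^2.
  H_2: rank ker ∂_2 − rank ∂_3 = (15 − 13) − 2 = 0, and the invariant factors of ∂_3 are all 1, so H_2 ≅ 0.
  H_3: rank ker ∂_3 − rank ∂_4 = (2 − 2) − 0 = 0, and there is no ∂_4, so H_3 ≅ 0.

As a check, the Euler characteristic is 10 − 24 + 15 − 2 = -1, which agrees with 1 − 2 + 0 − 0 = -1.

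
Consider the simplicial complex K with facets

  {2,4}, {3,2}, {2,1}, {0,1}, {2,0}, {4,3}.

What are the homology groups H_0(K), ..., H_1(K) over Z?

Take the total order 0 < 1 < 2 < 3 < 4 on the vertex set. Then K (dimension 1) consists of the simplices:

  0-simplices (5): [0], [1], [2], [3], [4]
  1-simplices (6): [0,1], [0,2], [1,2], [2,3], [2,4], [3,4]

giving chain groups C_0 ≅ Z^5, C_1 ≅ Z^6.

∂_1: C_1 → C_0 maps an edge to its endpoints' difference, ∂[p,q] = q − p.
As a 5×6 matrix over Z this has rank 4, with invariant factors (1,1,1,1).

Now H_k = ker ∂_k / im ∂_{k+1}, so:

  H_0: rank C_0 − rank ∂_1 = 5 − 4 = 1, and the invariant factors of ∂_1 are all 1, so H_0 = Z.
  H_1: rank ker ∂_1 − rank ∂_2 = (6 − 4) − 0 = 2, and there is no ∂_2, so H_1 = Z^2.

H_0 = Z,  H_1 = Z^2.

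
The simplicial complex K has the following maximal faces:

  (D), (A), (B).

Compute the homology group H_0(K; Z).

Fix the vertex order A < B < D and write every simplex with vertices in increasing order. Then dim K = 0 and the simplices of K are:

  0-simplices (3): A, B, D

giving chain groups C_0 ≅ Z^3.

Now H_k = ker ∂_k / im ∂_{k+1}, so:

  H_0: rank C_0 − rank ∂_1 = 3 − 0 = 3, and there is no ∂_1, so H_0 = Z^3.

(K is a triangulation of a set of 3 points.)

H_0 = Z^3.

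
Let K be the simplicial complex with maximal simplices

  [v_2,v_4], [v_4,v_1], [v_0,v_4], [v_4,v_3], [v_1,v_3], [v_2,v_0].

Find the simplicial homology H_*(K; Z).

H_0 ≅ Z,  H_1 ≅ Z^2.

Take the total order v_0 < v_1 < v_2 < v_3 < v_4 on the vertex set. Then K (dimension 1) consists of the simplices:

  0-simplices (5): [v_0], [v_1], [v_2], [v_3], [v_4]
  1-simplices (6): [v_0,v_2], [v_0,v_4], [v_1,v_3], [v_1,v_4], [v_2,v_4], [v_3,v_4]

so the chain groups are C_0 ≅ Z^5, C_1 ≅ Z^6.

The boundary map ∂_1: C_1 → C_0 is given by ∂[p,q] = [q] − [p]. For instance
  ∂[v_1,v_3] = [v_3] − [v_1].
The resulting 5×6 matrix has rank 4, and its Smith normal form has invariant factors (1,1,1,1).

Now H_k = ker ∂_k / im ∂_{k+1}, so:

  H_0: rank C_0 − rank ∂_1 = 5 − 4 = 1, and the invariant factors of ∂_1 are all 1, so H_0 ≅ Z.
  H_1: rank ker ∂_1 − rank ∂_2 = (6 − 4) − 0 = 2, and there is no ∂_2, so H_1 ≅ Z^2.

(K is a triangulation of a wedge of 2 circles.)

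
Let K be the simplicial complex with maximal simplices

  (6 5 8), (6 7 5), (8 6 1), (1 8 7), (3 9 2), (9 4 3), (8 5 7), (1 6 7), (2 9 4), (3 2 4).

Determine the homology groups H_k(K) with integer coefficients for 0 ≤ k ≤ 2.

Order the vertices as 1 < 2 < 3 < 4 < 5 < 6 < 7 < 8 < 9. Listing each simplex with vertices in this order, K has dimension 2 with simplices:

  0-simplices (9): [1], [2], [3], [4], [5], [6], [7], [8], [9]
  1-simplices (15): [1,6], [1,7], [1,8], [2,3], [2,4], [2,9], [3,4], [3,9], [4,9], [5,6], [5,7], [5,8], [6,7], [6,8], [7,8]
  2-simplices (10): [1,6,7], [1,6,8], [1,7,8], [2,3,4], [2,3,9], [2,4,9], [3,4,9], [5,6,7], [5,6,8], [5,7,8]

giving chain groups C_0 ≅ Z^9, C_1 ≅ Z^15, C_2 ≅ Z^10.

Boundary ∂_1: C_1 → C_0 sends each edge [p,q] (with p < q) to q − p. For instance
  ∂[6,7] = [7] − [6].
As a 9×15 matrix over Z this has rank 7, with invariant factors (1,1,1,1,1,1,1).

Boundary ∂_2: C_2 → C_1 acts by ∂[p,q,r] = [q,r] − [p,r] + [p,q]. For instance
  ∂[1,6,8] = [6,8] − [1,8] + [1,6],
  ∂[1,7,8] = [7,8] − [1,8] + [1,7].
This gives a 15×10 integer matrix of rank 8; reducing to Smith normal form yields diagonal entries (1,1,1,1,1,1,1,1).

From H_k ≅ ker(∂_k) / im(∂_{k+1}) we obtain:

  H_0: rank C_0 − rank ∂_1 = 9 − 7 = 2, and the invariant factors of ∂_1 are all 1, so H_0 ≅ Z^2.
  H_1: rank ker ∂_1 − rank ∂_2 = (15 − 7) − 8 = 0, and the invariant factors of ∂_2 are all 1, so H_1 ≅ 0.
  H_2: rank ker ∂_2 − rank ∂_3 = (10 − 8) − 0 = 2, and there is no ∂_3, so H_2 ≅ Z^2.

As a check, the Euler characteristic is 9 − 15 + 10 = 4, which agrees with 2 − 0 + 2 = 4.

H_0 ≅ Z^2,  H_1 = 0,  H_2 ≅ Z^2.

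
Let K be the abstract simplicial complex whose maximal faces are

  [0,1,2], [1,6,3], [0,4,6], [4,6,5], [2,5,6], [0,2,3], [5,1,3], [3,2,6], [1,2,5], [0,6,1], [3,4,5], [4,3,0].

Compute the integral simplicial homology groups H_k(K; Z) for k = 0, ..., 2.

H_0 ≅ Z,  H_1 ≅ Z/2,  H_2 = 0.

K has 7 vertices, 18 edges, 12 triangles.
rank ∂_0 = 0, rank ∂_1 = 6 ⇒ b_0 = 7 − 0 − 6 = 1; all invariant factors of ∂_1 are 1 so no torsion. So H_0 = Z.
rank ∂_1 = 6, rank ∂_2 = 12 ⇒ b_1 = 18 − 6 − 12 = 0; ∂_2 has invariant factor(s) [2] giving torsion. So H_1 = Z/2.
rank ∂_2 = 12, rank ∂_3 = 0 ⇒ b_2 = 12 − 12 − 0 = 0. So H_2 = 0.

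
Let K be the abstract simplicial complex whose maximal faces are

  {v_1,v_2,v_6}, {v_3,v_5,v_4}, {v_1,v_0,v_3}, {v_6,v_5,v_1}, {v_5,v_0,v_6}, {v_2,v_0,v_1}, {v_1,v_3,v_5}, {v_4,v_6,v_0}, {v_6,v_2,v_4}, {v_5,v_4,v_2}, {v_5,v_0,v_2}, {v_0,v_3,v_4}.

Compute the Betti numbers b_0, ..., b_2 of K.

b_0 = 1, b_1 = 0, b_2 = 0.

Take the total order v_0 < v_1 < v_2 < v_3 < v_4 < v_5 < v_6 on the vertex set. Then K (dimension 2) consists of the simplices:

  0-simplices (7): [v_0], [v_1], [v_2], [v_3], [v_4], [v_5], [v_6]
  1-simplices (18): (18 of them)
  2-simplices (12): (12 of them)

so the chain groups are C_0 ≅ Z^7, C_1 ≅ Z^18, C_2 ≅ Z^12.

Boundary ∂_1: C_1 → C_0 sends each edge [p,q] (with p < q) to q − p. For instance
  ∂[v_1,v_6] = [v_6] − [v_1].
The resulting 7×18 matrix has rank 6, and its Smith normal form has invariant factors (1,1,1,1,1,1).

∂_2: C_2 → C_1 acts by ∂[p,q,r] = [q,r] − [p,r] + [p,q]. For instance
  ∂[v_0,v_4,v_6] = [v_4,v_6] − [v_0,v_6] + [v_0,v_4],
  ∂[v_0,v_5,v_6] = [v_5,v_6] − [v_0,v_6] + [v_0,v_5].
The 18×12 boundary matrix has rank 12 and Smith normal form diag(1,1,1,1,1,1,1,1,1,1,1,2).

Reading off H_k = ker ∂_k / im ∂_{k+1}:

  H_0: rank C_0 − rank ∂_1 = 7 − 6 = 1, and the invariant factors of ∂_1 are all 1, so H_0 ≅ Z.
  H_1: rank ker ∂_1 − rank ∂_2 = (18 − 6) − 12 = 0, and ∂_2 has invariant factor 2 > 1, so H_1 ≅ Z_2.
  H_2: rank ker ∂_2 − rank ∂_3 = (12 − 12) − 0 = 0, and there is no ∂_3, so H_2 ≅ 0.

Hence the Betti numbers are b_0 = 1, b_1 = 0, b_2 = 0.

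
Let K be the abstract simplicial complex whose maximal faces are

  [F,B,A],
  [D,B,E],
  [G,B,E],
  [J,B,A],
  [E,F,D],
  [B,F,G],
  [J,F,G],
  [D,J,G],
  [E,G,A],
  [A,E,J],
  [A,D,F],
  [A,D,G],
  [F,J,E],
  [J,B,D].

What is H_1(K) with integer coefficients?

H_1 = Z^2.

We work with the vertex ordering A < B < D < E < F < G < J. The simplices of K, each written with vertices in increasing order, are:

  0-simplices (7): A, B, D, E, F, G, J
  1-simplices (21): AB, AD, AE, AF, AG, AJ, BD, BE, BF, BG, BJ, DE, DF, DG, DJ, EF, EG, EJ, FG, FJ, GJ
  2-simplices (14): ABF, ABJ, ADF, ADG, AEG, AEJ, BDE, BDJ, BEG, BFG, DEF, DGJ, EFJ, FGJ

Hence C_0 ≅ Z^7, C_1 ≅ Z^21, C_2 ≅ Z^14.

Boundary ∂_1: C_1 → C_0 sends each edge [p,q] (with p < q) to q − p.
This gives a 7×21 integer matrix of rank 6; reducing to Smith normal form yields diagonal entries (1,1,1,1,1,1).

Boundary ∂_2: C_2 → C_1 maps a triangle to the signed sum of its edges. For instance
  ∂BEG = EG − BG + BE,
  ∂BDJ = DJ − BJ + BD.
The resulting 21×14 matrix has rank 13, and its Smith normal form has invariant factors (1,1,1,1,1,1,1,1,1,1,1,1,1).

From H_k ≅ ker(∂_k) / im(∂_{k+1}) we obtain:

  H_1: rank ker ∂_1 − rank ∂_2 = (21 − 6) − 13 = 2, and the invariant factors of ∂_2 are all 1, so H_1 ≅ Z^2.

(K is a triangulation of the torus T^2.)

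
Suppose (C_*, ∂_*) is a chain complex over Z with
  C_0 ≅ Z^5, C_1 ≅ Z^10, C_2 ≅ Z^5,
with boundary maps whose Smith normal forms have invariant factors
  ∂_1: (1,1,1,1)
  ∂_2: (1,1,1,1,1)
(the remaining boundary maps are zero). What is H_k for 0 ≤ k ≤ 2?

H_0: b_0 = 5 − 0 − 4 = 1; torsion from ∂_1 factors > 1: none. So H_0 ≅ Z.
H_1: b_1 = 10 − 4 − 5 = 1; torsion from ∂_2 factors > 1: none. So H_1 ≅ Z.
H_2: b_2 = 5 − 5 − 0 = 0; torsion from ∂_3 factors > 1: none. So H_2 ≅ 0.

H_0 ≅ Z,  H_1 ≅ Z,  H_2 = 0.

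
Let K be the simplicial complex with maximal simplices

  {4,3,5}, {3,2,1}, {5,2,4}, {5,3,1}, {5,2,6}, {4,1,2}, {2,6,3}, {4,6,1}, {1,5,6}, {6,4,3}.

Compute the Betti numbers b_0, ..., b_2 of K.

b_0 = 1, b_1 = 0, b_2 = 0.

Take the total order 1 < 2 < 3 < 4 < 5 < 6 on the vertex set. Then K (dimension 2) consists of the simplices:

  0-simplices (6): [1], [2], [3], [4], [5], [6]
  1-simplices (15): [1,2], [1,3], [1,4], [1,5], [1,6], [2,3], [2,4], [2,5], [2,6], [3,4], [3,5], [3,6], [4,5], [4,6], [5,6]
  2-simplices (10): [1,2,3], [1,2,4], [1,3,5], [1,4,6], [1,5,6], [2,3,6], [2,4,5], [2,5,6], [3,4,5], [3,4,6]

Hence C_0 ≅ Z^6, C_1 ≅ Z^15, C_2 ≅ Z^10.

∂_1: C_1 → C_0 maps an edge to its endpoints' difference, ∂[p,q] = q − p.
As a 6×15 matrix over Z this has rank 5, with invariant factors (1,1,1,1,1).

Boundary ∂_2: C_2 → C_1 sends each 2-simplex [p,q,r] to [q,r] − [p,r] + [p,q]. For instance
  ∂[3,4,5] = [4,5] − [3,5] + [3,4],
  ∂[1,4,6] = [4,6] − [1,6] + [1,4].
As a 15×10 matrix over Z this has rank 10, with invariant factors (1,1,1,1,1,1,1,1,1,2).

Computing H_k = (kernel of ∂_k) / (image of ∂_{k+1}):

  H_0: rank C_0 − rank ∂_1 = 6 − 5 = 1, and the invariant factors of ∂_1 are all 1, so H_0 ≅ Z.
  H_1: rank ker ∂_1 − rank ∂_2 = (15 − 5) − 10 = 0, and ∂_2 has invariant factor 2 > 1, so H_1 ≅ Z/2Z.
  H_2: rank ker ∂_2 − rank ∂_3 = (10 − 10) − 0 = 0, and there is no ∂_3, so H_2 ≅ 0.

Hence the Betti numbers are b_0 = 1, b_1 = 0, b_2 = 0.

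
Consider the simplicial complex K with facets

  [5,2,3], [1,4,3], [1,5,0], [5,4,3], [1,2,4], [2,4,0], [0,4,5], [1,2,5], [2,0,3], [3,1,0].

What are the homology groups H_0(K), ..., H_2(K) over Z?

We work with the vertex ordering 0 < 1 < 2 < 3 < 4 < 5. The simplices of K, each written with vertices in increasing order, are:

  0-simplices (6): [0], [1], [2], [3], [4], [5]
  1-simplices (15): [0,1], [0,2], [0,3], [0,4], [0,5], [1,2], [1,3], [1,4], [1,5], [2,3], [2,4], [2,5], [3,4], [3,5], [4,5]
  2-simplices (10): [0,1,3], [0,1,5], [0,2,3], [0,2,4], [0,4,5], [1,2,4], [1,2,5], [1,3,4], [2,3,5], [3,4,5]

Hence C_0 ≅ Z^6, C_1 ≅ Z^15, C_2 ≅ Z^10.

∂_1: C_1 → C_0 maps an edge to its endpoints' difference, ∂[p,q] = q − p. For instance
  ∂[0,5] = [5] − [0].
As a 6×15 matrix over Z this has rank 5, with invariant factors (1,1,1,1,1).

Boundary ∂_2: C_2 → C_1 maps a triangle to the signed sum of its edges. For instance
  ∂[2,3,5] = [3,5] − [2,5] + [2,3],
  ∂[3,4,5] = [4,5] − [3,5] + [3,4].
As a 15×10 matrix over Z this has rank 10, with invariant factors (1,1,1,1,1,1,1,1,1,2).

Reading off H_k = ker ∂_k / im ∂_{k+1}:

  H_0: rank C_0 − rank ∂_1 = 6 − 5 = 1, and the invariant factors of ∂_1 are all 1, so H_0 = Z.
  H_1: rank ker ∂_1 − rank ∂_2 = (15 − 5) − 10 = 0, and ∂_2 has invariant factor 2 > 1, so H_1 = Z/2Z.
  H_2: rank ker ∂_2 − rank ∂_3 = (10 − 10) − 0 = 0, and there is no ∂_3, so H_2 = 0.

As a check, the Euler characteristic is 6 − 15 + 10 = 1, which agrees with 1 − 0 + 0 = 1.
(K is a triangulation of the real projective plane RP^2.)

H_0 = Z,  H_1 = Z/2Z,  H_2 = 0.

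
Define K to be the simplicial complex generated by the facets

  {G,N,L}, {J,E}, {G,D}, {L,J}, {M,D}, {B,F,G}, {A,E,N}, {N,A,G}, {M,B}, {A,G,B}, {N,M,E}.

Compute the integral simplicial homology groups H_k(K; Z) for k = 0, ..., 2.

H_0 = Z,  H_1 = Z^3,  H_2 = 0.

We work with the vertex ordering A < B < D < E < F < G < J < L < M < N. The simplices of K, each written with vertices in increasing order, are:

  0-simplices (10): A, B, D, E, F, G, J, L, M, N
  1-simplices (18): AB, AE, AG, AN, BF, BG, BM, DG, DM, EJ, EM, EN, FG, GL, GN, JL, LN, MN
  2-simplices (6): ABG, AEN, AGN, BFG, EMN, GLN

giving chain groups C_0 ≅ Z^10, C_1 ≅ Z^18, C_2 ≅ Z^6.

∂_1: C_1 → C_0 maps an edge to its endpoints' difference, ∂[p,q] = q − p.
The resulting 10×18 matrix has rank 9, and its Smith normal form has invariant factors (1,1,1,1,1,1,1,1,1).

Boundary ∂_2: C_2 → C_1 maps a triangle to the signed sum of its edges. For instance
  ∂AEN = EN − AN + AE,
  ∂ABG = BG − AG + AB.
The 18×6 boundary matrix has rank 6 and Smith normal form diag(1,1,1,1,1,1).

Reading off H_k = ker ∂_k / im ∂_{k+1}:

  H_0: rank C_0 − rank ∂_1 = 10 − 9 = 1, and the invariant factors of ∂_1 are all 1, so H_0 ≅ Z.
  H_1: rank ker ∂_1 − rank ∂_2 = (18 − 9) − 6 = 3, and the invariant factors of ∂_2 are all 1, so H_1 ≅ Z^3.
  H_2: rank ker ∂_2 − rank ∂_3 = (6 − 6) − 0 = 0, and there is no ∂_3, so H_2 ≅ 0.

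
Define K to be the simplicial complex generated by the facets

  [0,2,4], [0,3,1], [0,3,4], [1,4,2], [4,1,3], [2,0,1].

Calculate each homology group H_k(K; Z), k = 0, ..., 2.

H_0 = Z,  H_1 = 0,  H_2 = Z.

Order the vertices as 0 < 1 < 2 < 3 < 4. Listing each simplex with vertices in this order, K has dimension 2 with simplices:

  0-simplices (5): [0], [1], [2], [3], [4]
  1-simplices (9): [0,1], [0,2], [0,3], [0,4], [1,2], [1,3], [1,4], [2,4], [3,4]
  2-simplices (6): [0,1,2], [0,1,3], [0,2,4], [0,3,4], [1,2,4], [1,3,4]

giving chain groups C_0 ≅ Z^5, C_1 ≅ Z^9, C_2 ≅ Z^6.

∂_1: C_1 → C_0 sends each edge [p,q] (with p < q) to q − p.
The resulting 5×9 matrix has rank 4, and its Smith normal form has invariant factors (1,1,1,1).

∂_2: C_2 → C_1 sends each 2-simplex [p,q,r] to [q,r] − [p,r] + [p,q]. For instance
  ∂[0,3,4] = [3,4] − [0,4] + [0,3],
  ∂[1,3,4] = [3,4] − [1,4] + [1,3].
The 9×6 boundary matrix has rank 5 and Smith normal form diag(1,1,1,1,1).

Reading off H_k = ker ∂_k / im ∂_{k+1}:

  H_0: rank C_0 − rank ∂_1 = 5 − 4 = 1, and the invariant factors of ∂_1 are all 1, so H_0 ≅ Z.
  H_1: rank ker ∂_1 − rank ∂_2 = (9 − 4) − 5 = 0, and the invariant factors of ∂_2 are all 1, so H_1 ≅ 0.
  H_2: rank ker ∂_2 − rank ∂_3 = (6 − 5) − 0 = 1, and there is no ∂_3, so H_2 ≅ Z.

(K is a triangulation of the 2-sphere S^2.)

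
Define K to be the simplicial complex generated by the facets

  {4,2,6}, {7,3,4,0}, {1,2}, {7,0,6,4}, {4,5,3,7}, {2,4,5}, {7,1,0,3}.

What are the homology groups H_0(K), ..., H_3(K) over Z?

H_0 = Z,  H_1 = Z,  H_2 = 0,  H_3 = 0.

We work with the vertex ordering 0 < 1 < 2 < 3 < 4 < 5 < 6 < 7. The simplices of K, each written with vertices in increasing order, are:

  0-simplices (8): [0], [1], [2], [3], [4], [5], [6], [7]
  1-simplices (19): [0,1], [0,3], [0,4], [0,6], [0,7], [1,2], [1,3], [1,7], [2,4], [2,5], [2,6], [3,4], [3,5], [3,7], [4,5], [4,6], [4,7], [5,7], [6,7]
  2-simplices (15): [0,1,3], [0,1,7], [0,3,4], [0,3,7], [0,4,6], [0,4,7], [0,6,7], [1,3,7], [2,4,5], [2,4,6], [3,4,5], [3,4,7], [3,5,7], [4,5,7], [4,6,7]
  3-simplices (4): [0,1,3,7], [0,3,4,7], [0,4,6,7], [3,4,5,7]

giving chain groups C_0 ≅ Z^8, C_1 ≅ Z^19, C_2 ≅ Z^15, C_3 ≅ Z^4.

The boundary map ∂_1: C_1 → C_0 sends each edge [p,q] (with p < q) to q − p.
This gives a 8×19 integer matrix of rank 7; reducing to Smith normal form yields diagonal entries (1,1,1,1,1,1,1).

Boundary ∂_2: C_2 → C_1 sends each 2-simplex [p,q,r] to [q,r] − [p,r] + [p,q]. For instance
  ∂[2,4,6] = [4,6] − [2,6] + [2,4],
  ∂[2,4,5] = [4,5] − [2,5] + [2,4].
As a 19×15 matrix over Z this has rank 11, with invariant factors (1,1,1,1,1,1,1,1,1,1,1).

Boundary ∂_3: C_3 → C_2 sends each 3-simplex σ to the alternating sum Σ_i (−1)^i (σ with its i-th vertex removed). For instance
  ∂[0,3,4,7] = [3,4,7] − [0,4,7] + [0,3,7] − [0,3,4],
  ∂[0,4,6,7] = [4,6,7] − [0,6,7] + [0,4,7] − [0,4,6].
The 15×4 boundary matrix has rank 4 and Smith normal form diag(1,1,1,1).

Reading off H_k = ker ∂_k / im ∂_{k+1}:

  H_0: rank C_0 − rank ∂_1 = 8 − 7 = 1, and the invariant factors of ∂_1 are all 1, so H_0 ≅ Z.
  H_1: rank ker ∂_1 − rank ∂_2 = (19 − 7) − 11 = 1, and the invariant factors of ∂_2 are all 1, so H_1 ≅ Z.
  H_2: rank ker ∂_2 − rank ∂_3 = (15 − 11) − 4 = 0, and the invariant factors of ∂_3 are all 1, so H_2 ≅ 0.
  H_3: rank ker ∂_3 − rank ∂_4 = (4 − 4) − 0 = 0, and there is no ∂_4, so H_3 ≅ 0.

As a check, the Euler characteristic is 8 − 19 + 15 − 4 = 0, which agrees with 1 − 1 + 0 − 0 = 0.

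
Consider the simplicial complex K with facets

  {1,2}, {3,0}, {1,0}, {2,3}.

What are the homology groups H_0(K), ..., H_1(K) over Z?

H_0 ≅ Z,  H_1 ≅ Z.

K has 4 vertices, 4 edges.
rank ∂_0 = 0, rank ∂_1 = 3 ⇒ b_0 = 4 − 0 − 3 = 1; all invariant factors of ∂_1 are 1 so no torsion. So H_0 ≅ Z.
rank ∂_1 = 3, rank ∂_2 = 0 ⇒ b_1 = 4 − 3 − 0 = 1. So H_1 ≅ Z.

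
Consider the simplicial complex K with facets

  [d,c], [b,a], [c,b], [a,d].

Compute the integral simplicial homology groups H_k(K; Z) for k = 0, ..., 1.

Take the total order a < b < c < d on the vertex set. Then K (dimension 1) consists of the simplices:

  0-simplices (4): a, b, c, d
  1-simplices (4): ab, ad, bc, cd

so the chain groups are C_0 ≅ Z^4, C_1 ≅ Z^4.

Boundary ∂_1: C_1 → C_0 sends each edge [p,q] (with p < q) to q − p. For instance
  ∂ad = d − a.
As a 4×4 matrix over Z this has rank 3, with invariant factors (1,1,1).

Now H_k = ker ∂_k / im ∂_{k+1}, so:

  H_0: rank C_0 − rank ∂_1 = 4 − 3 = 1, and the invariant factors of ∂_1 are all 1, so H_0 = Z.
  H_1: rank ker ∂_1 − rank ∂_2 = (4 − 3) − 0 = 1, and there is no ∂_2, so H_1 = Z.

As a check, the Euler characteristic is 4 − 4 = 0, which agrees with 1 − 1 = 0.

H_0 ≅ Z,  H_1 ≅ Z.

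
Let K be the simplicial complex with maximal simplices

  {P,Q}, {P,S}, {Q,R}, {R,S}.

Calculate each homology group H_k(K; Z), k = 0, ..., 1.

H_0 = Z,  H_1 = Z.

K has 4 vertices, 4 edges.
rank ∂_0 = 0, rank ∂_1 = 3 ⇒ b_0 = 4 − 0 − 3 = 1; all invariant factors of ∂_1 are 1 so no torsion. So H_0 = Z.
rank ∂_1 = 3, rank ∂_2 = 0 ⇒ b_1 = 4 − 3 − 0 = 1. So H_1 = Z.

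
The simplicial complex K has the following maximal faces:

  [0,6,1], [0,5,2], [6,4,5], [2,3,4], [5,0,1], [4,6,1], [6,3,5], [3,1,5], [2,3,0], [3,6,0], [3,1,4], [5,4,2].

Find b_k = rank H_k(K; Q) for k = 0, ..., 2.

Order the vertices as 0 < 1 < 2 < 3 < 4 < 5 < 6. Listing each simplex with vertices in this order, K has dimension 2 with simplices:

  0-simplices (7): [0], [1], [2], [3], [4], [5], [6]
  1-simplices (18): [0,1], [0,2], [0,3], [0,5], [0,6], [1,3], [1,4], [1,5], [1,6], [2,3], [2,4], [2,5], [3,4], [3,5], [3,6], [4,5], [4,6], [5,6]
  2-simplices (12): [0,1,5], [0,1,6], [0,2,3], [0,2,5], [0,3,6], [1,3,4], [1,3,5], [1,4,6], [2,3,4], [2,4,5], [3,5,6], [4,5,6]

Hence C_0 ≅ Z^7, C_1 ≅ Z^18, C_2 ≅ Z^12.

The boundary map ∂_1: C_1 → C_0 maps an edge to its endpoints' difference, ∂[p,q] = q − p.
The 7×18 boundary matrix has rank 6 and Smith normal form diag(1,1,1,1,1,1).

The boundary map ∂_2: C_2 → C_1 acts by ∂[p,q,r] = [q,r] − [p,r] + [p,q]. For instance
  ∂[1,3,5] = [3,5] − [1,5] + [1,3],
  ∂[2,3,4] = [3,4] − [2,4] + [2,3].
The resulting 18×12 matrix has rank 12, and its Smith normal form has invariant factors (1,1,1,1,1,1,1,1,1,1,1,2).

From H_k ≅ ker(∂_k) / im(∂_{k+1}) we obtain:

  H_0: rank C_0 − rank ∂_1 = 7 − 6 = 1, and the invariant factors of ∂_1 are all 1, so H_0 = Z.
  H_1: rank ker ∂_1 − rank ∂_2 = (18 − 6) − 12 = 0, and ∂_2 has invariant factor 2 > 1, so H_1 = Z/2.
  H_2: rank ker ∂_2 − rank ∂_3 = (12 − 12) − 0 = 0, and there is no ∂_3, so H_2 = 0.

As a check, the Euler characteristic is 7 − 18 + 12 = 1, which agrees with 1 − 0 + 0 = 1.

Hence the Betti numbers are b_0 = 1, b_1 = 0, b_2 = 0.

b_0 = 1, b_1 = 0, b_2 = 0.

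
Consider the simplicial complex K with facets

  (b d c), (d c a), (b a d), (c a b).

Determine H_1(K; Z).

H_1 ≅ 0.

We work with the vertex ordering a < b < c < d. The simplices of K, each written with vertices in increasing order, are:

  0-simplices (4): a, b, c, d
  1-simplices (6): ab, ac, ad, bc, bd, cd
  2-simplices (4): abc, abd, acd, bcd

so the chain groups are C_0 ≅ Z^4, C_1 ≅ Z^6, C_2 ≅ Z^4.

Boundary ∂_1: C_1 → C_0 sends each edge [p,q] (with p < q) to q − p. For instance
  ∂cd = d − c.
As a 4×6 matrix over Z this has rank 3, with invariant factors (1,1,1).

∂_2: C_2 → C_1 maps a triangle to the signed sum of its edges. For instance
  ∂bcd = cd − bd + bc,
  ∂abd = bd − ad + ab.
This gives a 6×4 integer matrix of rank 3; reducing to Smith normal form yields diagonal entries (1,1,1).

Reading off H_k = ker ∂_k / im ∂_{k+1}:

  H_1: rank ker ∂_1 − rank ∂_2 = (6 − 3) − 3 = 0, and the invariant factors of ∂_2 are all 1, so H_1 = 0.

(K is a triangulation of the 2-sphere S^2.)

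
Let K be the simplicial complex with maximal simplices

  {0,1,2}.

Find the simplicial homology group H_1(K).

Take the total order 0 < 1 < 2 on the vertex set. Then K (dimension 2) consists of the simplices:

  0-simplices (3): [0], [1], [2]
  1-simplices (3): [0,1], [0,2], [1,2]
  2-simplices (1): [0,1,2]

Hence C_0 ≅ Z^3, C_1 ≅ Z^3, C_2 ≅ Z^1.

The boundary map ∂_1: C_1 → C_0 sends each edge [p,q] (with p < q) to q − p. For instance
  ∂[0,2] = [2] − [0].
This gives a 3×3 integer matrix of rank 2; reducing to Smith normal form yields diagonal entries (1,1).

The boundary map ∂_2: C_2 → C_1 sends each 2-simplex [p,q,r] to [q,r] − [p,r] + [p,q]. For instance
  ∂[0,1,2] = [1,2] − [0,2] + [0,1].
As a 3×1 matrix over Z this has rank 1, with invariant factors (1).

Computing H_k = (kernel of ∂_k) / (image of ∂_{k+1}):

  H_1: rank ker ∂_1 − rank ∂_2 = (3 − 2) − 1 = 0, and the invariant factors of ∂_2 are all 1, so H_1 ≅ 0.

H_1 = 0.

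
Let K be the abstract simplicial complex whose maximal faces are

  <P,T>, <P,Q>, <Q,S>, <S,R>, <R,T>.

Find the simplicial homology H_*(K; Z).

H_0 ≅ Z,  H_1 ≅ Z.

We work with the vertex ordering P < Q < R < S < T. The simplices of K, each written with vertices in increasing order, are:

  0-simplices (5): P, Q, R, S, T
  1-simplices (5): PQ, PT, QS, RS, RT

so the chain groups are C_0 ≅ Z^5, C_1 ≅ Z^5.

Boundary ∂_1: C_1 → C_0 maps an edge to its endpoints' difference, ∂[p,q] = q − p. For instance
  ∂RS = S − R.
The 5×5 boundary matrix has rank 4 and Smith normal form diag(1,1,1,1).

Reading off H_k = ker ∂_k / im ∂_{k+1}:

  H_0: rank C_0 − rank ∂_1 = 5 − 4 = 1, and the invariant factors of ∂_1 are all 1, so H_0 = Z.
  H_1: rank ker ∂_1 − rank ∂_2 = (5 − 4) − 0 = 1, and there is no ∂_2, so H_1 = Z.

(K is a triangulation of the circle S^1.)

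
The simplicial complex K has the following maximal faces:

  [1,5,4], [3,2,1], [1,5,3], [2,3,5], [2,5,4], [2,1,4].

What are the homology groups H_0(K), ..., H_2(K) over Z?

K has 5 vertices, 9 edges, 6 triangles.
rank ∂_0 = 0, rank ∂_1 = 4 ⇒ b_0 = 5 − 0 − 4 = 1; all invariant factors of ∂_1 are 1 so no torsion. So H_0 = Z.
rank ∂_1 = 4, rank ∂_2 = 5 ⇒ b_1 = 9 − 4 − 5 = 0; all invariant factors of ∂_2 are 1 so no torsion. So H_1 = 0.
rank ∂_2 = 5, rank ∂_3 = 0 ⇒ b_2 = 6 − 5 − 0 = 1. So H_2 = Z.

H_0 = Z,  H_1 = 0,  H_2 = Z.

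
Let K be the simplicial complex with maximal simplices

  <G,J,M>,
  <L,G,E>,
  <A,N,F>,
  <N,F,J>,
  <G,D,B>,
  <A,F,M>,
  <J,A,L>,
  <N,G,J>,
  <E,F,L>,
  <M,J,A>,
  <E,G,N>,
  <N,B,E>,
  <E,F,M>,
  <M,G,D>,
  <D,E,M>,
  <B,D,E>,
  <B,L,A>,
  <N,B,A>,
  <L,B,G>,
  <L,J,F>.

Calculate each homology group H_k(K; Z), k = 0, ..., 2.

Fix the vertex order A < B < D < E < F < G < J < L < M < N and write every simplex with vertices in increasing order. Then dim K = 2 and the simplices of K are:

  0-simplices (10): A, B, D, E, F, G, J, L, M, N
  1-simplices (30): AB, AF, AJ, AL, AM, AN, BD, BE, BG, BL, BN, DE, DG, DM, EF, EG, EL, EM, EN, FJ, FL, FM, FN, GJ, GL, GM, GN, JL, JM, JN
  2-simplices (20): ABL, ABN, AFM, AFN, AJL, AJM, BDE, BDG, BEN, BGL, DEM, DGM, EFL, EFM, EGL, EGN, FJL, FJN, GJM, GJN

so the chain groups are C_0 ≅ Z^10, C_1 ≅ Z^30, C_2 ≅ Z^20.

∂_1: C_1 → C_0 is given by ∂[p,q] = [q] − [p]. For instance
  ∂AL = L − A.
This gives a 10×30 integer matrix of rank 9; reducing to Smith normal form yields diagonal entries (1,1,1,1,1,1,1,1,1).

The boundary map ∂_2: C_2 → C_1 maps a triangle to the signed sum of its edges. For instance
  ∂GJM = JM − GM + GJ,
  ∂GJN = JN − GN + GJ.
As a 30×20 matrix over Z this has rank 20, with invariant factors (1,1,1,1,1,1,1,1,1,1,1,1,1,1,1,1,1,1,1,2).

Reading off H_k = ker ∂_k / im ∂_{k+1}:

  H_0: rank C_0 − rank ∂_1 = 10 − 9 = 1, and the invariant factors of ∂_1 are all 1, so H_0 ≅ Z.
  H_1: rank ker ∂_1 − rank ∂_2 = (30 − 9) − 20 = 1, and ∂_2 has invariant factor 2 > 1, so H_1 ≅ Z × Z/2.
  H_2: rank ker ∂_2 − rank ∂_3 = (20 − 20) − 0 = 0, and there is no ∂_3, so H_2 ≅ 0.

H_0 ≅ Z,  H_1 ≅ Z × Z/2,  H_2 = 0.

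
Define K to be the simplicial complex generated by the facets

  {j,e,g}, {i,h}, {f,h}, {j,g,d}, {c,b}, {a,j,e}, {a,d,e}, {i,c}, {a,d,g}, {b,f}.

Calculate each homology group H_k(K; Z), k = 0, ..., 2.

H_0 = Z^2,  H_1 = Z^2,  H_2 = 0.

Fix the vertex order a < b < c < d < e < f < g < h < i < j and write every simplex with vertices in increasing order. Then dim K = 2 and the simplices of K are:

  0-simplices (10): a, b, c, d, e, f, g, h, i, j
  1-simplices (15): ad, ae, ag, aj, bc, bf, ci, de, dg, dj, eg, ej, fh, gj, hi
  2-simplices (5): ade, adg, aej, dgj, egj

so the chain groups are C_0 ≅ Z^10, C_1 ≅ Z^15, C_2 ≅ Z^5.

Boundary ∂_1: C_1 → C_0 is given by ∂[p,q] = [q] − [p].
The 10×15 boundary matrix has rank 8 and Smith normal form diag(1,1,1,1,1,1,1,1).

Boundary ∂_2: C_2 → C_1 acts by ∂[p,q,r] = [q,r] − [p,r] + [p,q]. For instance
  ∂dgj = gj − dj + dg,
  ∂ade = de − ae + ad.
As a 15×5 matrix over Z this has rank 5, with invariant factors (1,1,1,1,1).

Reading off H_k = ker ∂_k / im ∂_{k+1}:

  H_0: rank C_0 − rank ∂_1 = 10 − 8 = 2, and the invariant factors of ∂_1 are all 1, so H_0 = Z^2.
  H_1: rank ker ∂_1 − rank ∂_2 = (15 − 8) − 5 = 2, and the invariant factors of ∂_2 are all 1, so H_1 = Z^2.
  H_2: rank ker ∂_2 − rank ∂_3 = (5 − 5) − 0 = 0, and there is no ∂_3, so H_2 = 0.

As a check, the Euler characteristic is 10 − 15 + 5 = 0, which agrees with 2 − 2 + 0 = 0.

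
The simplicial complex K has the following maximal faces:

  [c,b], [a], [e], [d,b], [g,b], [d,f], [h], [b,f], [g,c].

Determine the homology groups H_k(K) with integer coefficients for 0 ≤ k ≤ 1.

H_0 ≅ Z^4,  H_1 ≅ Z^2.

Fix the vertex order a < b < c < d < e < f < g < h and write every simplex with vertices in increasing order. Then dim K = 1 and the simplices of K are:

  0-simplices (8): a, b, c, d, e, f, g, h
  1-simplices (6): bc, bd, bf, bg, cg, df

Hence C_0 ≅ Z^8, C_1 ≅ Z^6.

The boundary map ∂_1: C_1 → C_0 sends each edge [p,q] (with p < q) to q − p. For instance
  ∂bd = d − b.
The 8×6 boundary matrix has rank 4 and Smith normal form diag(1,1,1,1).

Reading off H_k = ker ∂_k / im ∂_{k+1}:

  H_0: rank C_0 − rank ∂_1 = 8 − 4 = 4, and the invariant factors of ∂_1 are all 1, so H_0 = Z^4.
  H_1: rank ker ∂_1 − rank ∂_2 = (6 − 4) − 0 = 2, and there is no ∂_2, so H_1 = Z^2.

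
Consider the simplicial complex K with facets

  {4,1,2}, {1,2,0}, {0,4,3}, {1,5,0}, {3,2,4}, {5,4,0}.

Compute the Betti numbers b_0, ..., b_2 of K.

b_0 = 1, b_1 = 1, b_2 = 0.

K has 6 vertices, 12 edges, 6 triangles.
rank ∂_0 = 0, rank ∂_1 = 5 ⇒ b_0 = 6 − 0 − 5 = 1; all invariant factors of ∂_1 are 1 so no torsion. So H_0 ≅ Z.
rank ∂_1 = 5, rank ∂_2 = 6 ⇒ b_1 = 12 − 5 − 6 = 1; all invariant factors of ∂_2 are 1 so no torsion. So H_1 ≅ Z.
rank ∂_2 = 6, rank ∂_3 = 0 ⇒ b_2 = 6 − 6 − 0 = 0. So H_2 ≅ 0.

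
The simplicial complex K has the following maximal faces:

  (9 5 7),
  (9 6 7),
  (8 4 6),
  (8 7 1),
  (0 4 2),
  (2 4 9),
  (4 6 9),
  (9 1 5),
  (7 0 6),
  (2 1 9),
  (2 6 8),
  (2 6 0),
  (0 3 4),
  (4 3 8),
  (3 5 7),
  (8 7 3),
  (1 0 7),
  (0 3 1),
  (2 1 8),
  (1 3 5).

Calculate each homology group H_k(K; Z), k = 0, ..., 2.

Fix the vertex order 0 < 1 < 2 < 3 < 4 < 5 < 6 < 7 < 8 < 9 and write every simplex with vertices in increasing order. Then dim K = 2 and the simplices of K are:

  0-simplices (10): [0], [1], [2], [3], [4], [5], [6], [7], [8], [9]
  1-simplices (30): (30 of them)
  2-simplices (20): (20 of them)

so the chain groups are C_0 ≅ Z^10, C_1 ≅ Z^30, C_2 ≅ Z^20.

Boundary ∂_1: C_1 → C_0 is given by ∂[p,q] = [q] − [p].
As a 10×30 matrix over Z this has rank 9, with invariant factors (1,1,1,1,1,1,1,1,1).

Boundary ∂_2: C_2 → C_1 sends each 2-simplex [p,q,r] to [q,r] − [p,r] + [p,q]. For instance
  ∂[0,2,6] = [2,6] − [0,6] + [0,2],
  ∂[1,2,8] = [2,8] − [1,8] + [1,2].
The resulting 30×20 matrix has rank 20, and its Smith normal form has invariant factors (1,1,1,1,1,1,1,1,1,1,1,1,1,1,1,1,1,1,1,2).

Reading off H_k = ker ∂_k / im ∂_{k+1}:

  H_0: rank C_0 − rank ∂_1 = 10 − 9 = 1, and the invariant factors of ∂_1 are all 1, so H_0 ≅ Z.
  H_1: rank ker ∂_1 − rank ∂_2 = (30 − 9) − 20 = 1, and ∂_2 has invariant factor 2 > 1, so H_1 ≅ Z ⊕ Z/2Z.
  H_2: rank ker ∂_2 − rank ∂_3 = (20 − 20) − 0 = 0, and there is no ∂_3, so H_2 ≅ 0.

H_0 ≅ Z,  H_1 ≅ Z ⊕ Z/2Z,  H_2 = 0.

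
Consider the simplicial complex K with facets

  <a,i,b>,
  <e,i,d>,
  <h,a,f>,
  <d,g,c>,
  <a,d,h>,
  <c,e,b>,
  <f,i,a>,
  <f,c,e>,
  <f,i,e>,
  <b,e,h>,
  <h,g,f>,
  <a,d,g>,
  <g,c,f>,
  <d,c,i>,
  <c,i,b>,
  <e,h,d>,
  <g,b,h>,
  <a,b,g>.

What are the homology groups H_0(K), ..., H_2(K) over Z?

We work with the vertex ordering a < b < c < d < e < f < g < h < i. The simplices of K, each written with vertices in increasing order, are:

  0-simplices (9): a, b, c, d, e, f, g, h, i
  1-simplices (27): ab, ad, af, ag, ah, ai, bc, be, bg, bh, bi, cd, ce, cf, cg, ci, de, dg, dh, di, ef, eh, ei, fg, fh, fi, gh
  2-simplices (18): abg, abi, adg, adh, afh, afi, bce, bci, beh, bgh, cdg, cdi, cef, cfg, deh, dei, efi, fgh

giving chain groups C_0 ≅ Z^9, C_1 ≅ Z^27, C_2 ≅ Z^18.

Boundary ∂_1: C_1 → C_0 maps an edge to its endpoints' difference, ∂[p,q] = q − p. For instance
  ∂eh = h − e.
This gives a 9×27 integer matrix of rank 8; reducing to Smith normal form yields diagonal entries (1,1,1,1,1,1,1,1).

∂_2: C_2 → C_1 sends each 2-simplex [p,q,r] to [q,r] − [p,r] + [p,q]. For instance
  ∂abi = bi − ai + ab,
  ∂adg = dg − ag + ad.
The resulting 27×18 matrix has rank 18, and its Smith normal form has invariant factors (1,1,1,1,1,1,1,1,1,1,1,1,1,1,1,1,1,2).

From H_k ≅ ker(∂_k) / im(∂_{k+1}) we obtain:

  H_0: rank C_0 − rank ∂_1 = 9 − 8 = 1, and the invariant factors of ∂_1 are all 1, so H_0 = Z.
  H_1: rank ker ∂_1 − rank ∂_2 = (27 − 8) − 18 = 1, and ∂_2 has invariant factor 2 > 1, so H_1 = Z ⊕ Z_2.
  H_2: rank ker ∂_2 − rank ∂_3 = (18 − 18) − 0 = 0, and there is no ∂_3, so H_2 = 0.

H_0 ≅ Z,  H_1 ≅ Z ⊕ Z_2,  H_2 = 0.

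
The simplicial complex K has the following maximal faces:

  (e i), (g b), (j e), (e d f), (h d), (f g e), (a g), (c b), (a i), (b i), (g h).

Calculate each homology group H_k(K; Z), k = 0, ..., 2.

K has 10 vertices, 14 edges, 2 triangles.
rank ∂_0 = 0, rank ∂_1 = 9 ⇒ b_0 = 10 − 0 − 9 = 1; all invariant factors of ∂_1 are 1 so no torsion. So H_0 ≅ Z.
rank ∂_1 = 9, rank ∂_2 = 2 ⇒ b_1 = 14 − 9 − 2 = 3; all invariant factors of ∂_2 are 1 so no torsion. So H_1 ≅ Z^3.
rank ∂_2 = 2, rank ∂_3 = 0 ⇒ b_2 = 2 − 2 − 0 = 0. So H_2 ≅ 0.

H_0 ≅ Z,  H_1 ≅ Z^3,  H_2 = 0.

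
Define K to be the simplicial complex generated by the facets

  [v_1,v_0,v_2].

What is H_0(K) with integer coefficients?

Take the total order v_0 < v_1 < v_2 on the vertex set. Then K (dimension 2) consists of the simplices:

  0-simplices (3): [v_0], [v_1], [v_2]
  1-simplices (3): [v_0,v_1], [v_0,v_2], [v_1,v_2]
  2-simplices (1): [v_0,v_1,v_2]

so the chain groups are C_0 ≅ Z^3, C_1 ≅ Z^3, C_2 ≅ Z^1.

The boundary map ∂_1: C_1 → C_0 is given by ∂[p,q] = [q] − [p]. For instance
  ∂[v_0,v_1] = [v_1] − [v_0].
As a 3×3 matrix over Z this has rank 2, with invariant factors (1,1).

Boundary ∂_2: C_2 → C_1 acts by ∂[p,q,r] = [q,r] − [p,r] + [p,q]. For instance
  ∂[v_0,v_1,v_2] = [v_1,v_2] − [v_0,v_2] + [v_0,v_1].
This gives a 3×1 integer matrix of rank 1; reducing to Smith normal form yields diagonal entries (1).

Now H_k = ker ∂_k / im ∂_{k+1}, so:

  H_0: rank C_0 − rank ∂_1 = 3 − 2 = 1, and the invariant factors of ∂_1 are all 1, so H_0 = Z.

(K is a triangulation of the 2-simplex.)

H_0 = Z.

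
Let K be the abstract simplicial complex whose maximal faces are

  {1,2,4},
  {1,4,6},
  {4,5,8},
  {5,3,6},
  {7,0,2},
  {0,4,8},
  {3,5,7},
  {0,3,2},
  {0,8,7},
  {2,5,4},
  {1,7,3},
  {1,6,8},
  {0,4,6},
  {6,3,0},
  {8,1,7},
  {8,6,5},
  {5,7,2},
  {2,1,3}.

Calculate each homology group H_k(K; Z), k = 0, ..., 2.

H_0 ≅ Z,  H_1 ≅ Z ⊕ Z/2,  H_2 = 0.

K has 9 vertices, 27 edges, 18 triangles.
rank ∂_0 = 0, rank ∂_1 = 8 ⇒ b_0 = 9 − 0 − 8 = 1; all invariant factors of ∂_1 are 1 so no torsion. So H_0 ≅ Z.
rank ∂_1 = 8, rank ∂_2 = 18 ⇒ b_1 = 27 − 8 − 18 = 1; ∂_2 has invariant factor(s) [2] giving torsion. So H_1 ≅ Z ⊕ Z/2.
rank ∂_2 = 18, rank ∂_3 = 0 ⇒ b_2 = 18 − 18 − 0 = 0. So H_2 ≅ 0.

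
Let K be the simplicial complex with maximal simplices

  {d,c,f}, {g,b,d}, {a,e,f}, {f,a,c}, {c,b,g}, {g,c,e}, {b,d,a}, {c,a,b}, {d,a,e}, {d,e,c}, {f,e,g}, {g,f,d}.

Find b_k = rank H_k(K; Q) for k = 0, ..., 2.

b_0 = 1, b_1 = 0, b_2 = 0.

Take the total order a < b < c < d < e < f < g on the vertex set. Then K (dimension 2) consists of the simplices:

  0-simplices (7): a, b, c, d, e, f, g
  1-simplices (18): ab, ac, ad, ae, af, bc, bd, bg, cd, ce, cf, cg, de, df, dg, ef, eg, fg
  2-simplices (12): abc, abd, acf, ade, aef, bcg, bdg, cde, cdf, ceg, dfg, efg

giving chain groups C_0 ≅ Z^7, C_1 ≅ Z^18, C_2 ≅ Z^12.

Boundary ∂_1: C_1 → C_0 maps an edge to its endpoints' difference, ∂[p,q] = q − p. For instance
  ∂ce = e − c.
The 7×18 boundary matrix has rank 6 and Smith normal form diag(1,1,1,1,1,1).

Boundary ∂_2: C_2 → C_1 sends each 2-simplex [p,q,r] to [q,r] − [p,r] + [p,q]. For instance
  ∂aef = ef − af + ae,
  ∂abd = bd − ad + ab.
This gives a 18×12 integer matrix of rank 12; reducing to Smith normal form yields diagonal entries (1,1,1,1,1,1,1,1,1,1,1,2).

Computing H_k = (kernel of ∂_k) / (image of ∂_{k+1}):

  H_0: rank C_0 − rank ∂_1 = 7 − 6 = 1, and the invariant factors of ∂_1 are all 1, so H_0 = Z.
  H_1: rank ker ∂_1 − rank ∂_2 = (18 − 6) − 12 = 0, and ∂_2 has invariant factor 2 > 1, so H_1 = Z/2.
  H_2: rank ker ∂_2 − rank ∂_3 = (12 − 12) − 0 = 0, and there is no ∂_3, so H_2 = 0.

(K is a triangulation of the real projective plane RP^2.)

Hence the Betti numbers are b_0 = 1, b_1 = 0, b_2 = 0.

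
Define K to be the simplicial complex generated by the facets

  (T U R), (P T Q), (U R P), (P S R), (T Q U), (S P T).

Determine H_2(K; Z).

H_2 = 0.

Order the vertices as P < Q < R < S < T < U. Listing each simplex with vertices in this order, K has dimension 2 with simplices:

  0-simplices (6): P, Q, R, S, T, U
  1-simplices (12): PQ, PR, PS, PT, PU, QT, QU, RS, RT, RU, ST, TU
  2-simplices (6): PQT, PRS, PRU, PST, QTU, RTU

Hence C_0 ≅ Z^6, C_1 ≅ Z^12, C_2 ≅ Z^6.

Boundary ∂_1: C_1 → C_0 is given by ∂[p,q] = [q] − [p].
As a 6×12 matrix over Z this has rank 5, with invariant factors (1,1,1,1,1).

Boundary ∂_2: C_2 → C_1 acts by ∂[p,q,r] = [q,r] − [p,r] + [p,q]. For instance
  ∂QTU = TU − QU + QT,
  ∂PST = ST − PT + PS.
This gives a 12×6 integer matrix of rank 6; reducing to Smith normal form yields diagonal entries (1,1,1,1,1,1).

Computing H_k = (kernel of ∂_k) / (image of ∂_{k+1}):

  H_2: rank ker ∂_2 − rank ∂_3 = (6 − 6) − 0 = 0, and there is no ∂_3, so H_2 ≅ 0.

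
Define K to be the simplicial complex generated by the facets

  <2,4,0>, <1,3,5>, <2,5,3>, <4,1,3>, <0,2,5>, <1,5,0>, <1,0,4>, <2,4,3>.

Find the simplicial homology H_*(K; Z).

We work with the vertex ordering 0 < 1 < 2 < 3 < 4 < 5. The simplices of K, each written with vertices in increasing order, are:

  0-simplices (6): [0], [1], [2], [3], [4], [5]
  1-simplices (12): [0,1], [0,2], [0,4], [0,5], [1,3], [1,4], [1,5], [2,3], [2,4], [2,5], [3,4], [3,5]
  2-simplices (8): [0,1,4], [0,1,5], [0,2,4], [0,2,5], [1,3,4], [1,3,5], [2,3,4], [2,3,5]

giving chain groups C_0 ≅ Z^6, C_1 ≅ Z^12, C_2 ≅ Z^8.

∂_1: C_1 → C_0 maps an edge to its endpoints' difference, ∂[p,q] = q − p. For instance
  ∂[3,5] = [5] − [3].
The 6×12 boundary matrix has rank 5 and Smith normal form diag(1,1,1,1,1).

Boundary ∂_2: C_2 → C_1 sends each 2-simplex [p,q,r] to [q,r] − [p,r] + [p,q]. For instance
  ∂[0,1,4] = [1,4] − [0,4] + [0,1],
  ∂[1,3,4] = [3,4] − [1,4] + [1,3].
The 12×8 boundary matrix has rank 7 and Smith normal form diag(1,1,1,1,1,1,1).

Computing H_k = (kernel of ∂_k) / (image of ∂_{k+1}):

  H_0: rank C_0 − rank ∂_1 = 6 − 5 = 1, and the invariant factors of ∂_1 are all 1, so H_0 = Z.
  H_1: rank ker ∂_1 − rank ∂_2 = (12 − 5) − 7 = 0, and the invariant factors of ∂_2 are all 1, so H_1 = 0.
  H_2: rank ker ∂_2 − rank ∂_3 = (8 − 7) − 0 = 1, and there is no ∂_3, so H_2 = Z.

As a check, the Euler characteristic is 6 − 12 + 8 = 2, which agrees with 1 − 0 + 1 = 2.
(K is a triangulation of the 2-sphere S^2.)

H_0 ≅ Z,  H_1 = 0,  H_2 ≅ Z.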